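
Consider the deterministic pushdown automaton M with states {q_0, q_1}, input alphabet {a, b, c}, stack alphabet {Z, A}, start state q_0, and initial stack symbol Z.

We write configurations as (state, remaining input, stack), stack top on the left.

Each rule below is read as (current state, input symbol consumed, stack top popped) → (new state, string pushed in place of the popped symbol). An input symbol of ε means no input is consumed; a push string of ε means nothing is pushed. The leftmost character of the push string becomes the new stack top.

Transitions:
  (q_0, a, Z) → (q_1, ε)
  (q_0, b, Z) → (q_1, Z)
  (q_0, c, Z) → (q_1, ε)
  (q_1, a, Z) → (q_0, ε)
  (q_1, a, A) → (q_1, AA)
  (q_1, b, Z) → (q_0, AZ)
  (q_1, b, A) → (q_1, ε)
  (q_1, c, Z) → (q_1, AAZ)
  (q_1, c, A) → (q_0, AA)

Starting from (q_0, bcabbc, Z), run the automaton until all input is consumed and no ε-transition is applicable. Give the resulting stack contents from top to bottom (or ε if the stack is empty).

AAZ

(q_0, bcabbc, Z)
  read b, top Z: go to q_1, push Z → (q_1, cabbc, Z)
  read c, top Z: go to q_1, push AAZ → (q_1, abbc, AAZ)
  read a, top A: go to q_1, push AA → (q_1, bbc, AAAZ)
  read b, top A: go to q_1, push ε → (q_1, bc, AAZ)
  read b, top A: go to q_1, push ε → (q_1, c, AZ)
  read c, top A: go to q_0, push AA → (q_0, ε, AAZ)
All input consumed in state q_0 with stack AAZ.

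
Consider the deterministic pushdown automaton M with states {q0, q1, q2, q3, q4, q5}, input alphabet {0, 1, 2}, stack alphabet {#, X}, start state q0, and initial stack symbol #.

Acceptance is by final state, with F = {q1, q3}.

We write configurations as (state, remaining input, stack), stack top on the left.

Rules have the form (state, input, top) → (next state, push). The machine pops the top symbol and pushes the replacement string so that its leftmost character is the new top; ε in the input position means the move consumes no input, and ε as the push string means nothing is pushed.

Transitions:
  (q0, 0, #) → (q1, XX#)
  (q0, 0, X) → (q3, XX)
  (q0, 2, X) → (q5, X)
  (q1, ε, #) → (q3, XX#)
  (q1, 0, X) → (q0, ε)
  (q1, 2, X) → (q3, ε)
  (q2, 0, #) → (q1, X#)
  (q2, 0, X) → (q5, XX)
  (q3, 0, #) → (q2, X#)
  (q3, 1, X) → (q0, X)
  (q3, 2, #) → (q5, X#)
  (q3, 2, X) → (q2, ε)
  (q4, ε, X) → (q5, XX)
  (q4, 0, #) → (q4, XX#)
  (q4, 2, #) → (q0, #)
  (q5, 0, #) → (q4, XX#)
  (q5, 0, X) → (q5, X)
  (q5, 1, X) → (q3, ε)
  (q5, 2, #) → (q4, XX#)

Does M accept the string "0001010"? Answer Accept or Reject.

(q0, 0001010, #)
  read 0, top #: go to q1, push XX# → (q1, 001010, XX#)
  read 0, top X: go to q0, push ε → (q0, 01010, X#)
  read 0, top X: go to q3, push XX → (q3, 1010, XX#)
  read 1, top X: go to q0, push X → (q0, 010, XX#)
  read 0, top X: go to q3, push XX → (q3, 10, XXX#)
  read 1, top X: go to q0, push X → (q0, 0, XXX#)
  read 0, top X: go to q3, push XX → (q3, ε, XXXX#)
All input consumed; state q3 ∈ F.

Accept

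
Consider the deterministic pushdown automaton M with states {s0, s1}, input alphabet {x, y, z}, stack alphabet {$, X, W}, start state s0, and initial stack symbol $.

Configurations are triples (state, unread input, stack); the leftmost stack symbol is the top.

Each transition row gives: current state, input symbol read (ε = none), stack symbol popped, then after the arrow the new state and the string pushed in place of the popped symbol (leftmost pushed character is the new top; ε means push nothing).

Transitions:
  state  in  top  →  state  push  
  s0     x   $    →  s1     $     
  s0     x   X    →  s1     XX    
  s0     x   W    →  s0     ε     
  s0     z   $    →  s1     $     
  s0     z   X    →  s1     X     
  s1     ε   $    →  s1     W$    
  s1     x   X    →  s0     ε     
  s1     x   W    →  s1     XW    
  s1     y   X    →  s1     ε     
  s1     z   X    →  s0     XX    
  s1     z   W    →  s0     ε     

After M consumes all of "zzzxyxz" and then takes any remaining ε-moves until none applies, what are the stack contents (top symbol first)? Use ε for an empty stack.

(s0, zzzxyxz, $)
  read z, top $: go to s1, push $ → (s1, zzxyxz, $)
  ε-move, top $: go to s1, push W$ → (s1, zzxyxz, W$)
  read z, top W: go to s0, push ε → (s0, zxyxz, $)
  read z, top $: go to s1, push $ → (s1, xyxz, $)
  ε-move, top $: go to s1, push W$ → (s1, xyxz, W$)
  read x, top W: go to s1, push XW → (s1, yxz, XW$)
  read y, top X: go to s1, push ε → (s1, xz, W$)
  read x, top W: go to s1, push XW → (s1, z, XW$)
  read z, top X: go to s0, push XX → (s0, ε, XXW$)
All input consumed in state s0 with stack XXW$.

XXW$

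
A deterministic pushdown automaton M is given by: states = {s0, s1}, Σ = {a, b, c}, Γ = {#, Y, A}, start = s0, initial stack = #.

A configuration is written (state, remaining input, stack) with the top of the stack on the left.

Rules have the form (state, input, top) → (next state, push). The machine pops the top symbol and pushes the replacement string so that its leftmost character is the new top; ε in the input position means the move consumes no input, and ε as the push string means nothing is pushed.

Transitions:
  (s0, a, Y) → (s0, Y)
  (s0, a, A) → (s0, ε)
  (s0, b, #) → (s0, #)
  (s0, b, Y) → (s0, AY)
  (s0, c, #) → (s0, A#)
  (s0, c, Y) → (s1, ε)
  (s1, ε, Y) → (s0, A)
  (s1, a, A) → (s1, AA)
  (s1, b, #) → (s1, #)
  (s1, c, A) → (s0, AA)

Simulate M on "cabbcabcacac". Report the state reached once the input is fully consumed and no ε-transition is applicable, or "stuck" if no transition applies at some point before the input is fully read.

s0

(s0, cabbcabcacac, #)
  read c, top #: go to s0, push A# → (s0, abbcabcacac, A#)
  read a, top A: go to s0, push ε → (s0, bbcabcacac, #)
  read b, top #: go to s0, push # → (s0, bcabcacac, #)
  read b, top #: go to s0, push # → (s0, cabcacac, #)
  read c, top #: go to s0, push A# → (s0, abcacac, A#)
  read a, top A: go to s0, push ε → (s0, bcacac, #)
  read b, top #: go to s0, push # → (s0, cacac, #)
  read c, top #: go to s0, push A# → (s0, acac, A#)
  read a, top A: go to s0, push ε → (s0, cac, #)
  read c, top #: go to s0, push A# → (s0, ac, A#)
  read a, top A: go to s0, push ε → (s0, c, #)
  read c, top #: go to s0, push A# → (s0, ε, A#)
All input consumed; M is in state s0.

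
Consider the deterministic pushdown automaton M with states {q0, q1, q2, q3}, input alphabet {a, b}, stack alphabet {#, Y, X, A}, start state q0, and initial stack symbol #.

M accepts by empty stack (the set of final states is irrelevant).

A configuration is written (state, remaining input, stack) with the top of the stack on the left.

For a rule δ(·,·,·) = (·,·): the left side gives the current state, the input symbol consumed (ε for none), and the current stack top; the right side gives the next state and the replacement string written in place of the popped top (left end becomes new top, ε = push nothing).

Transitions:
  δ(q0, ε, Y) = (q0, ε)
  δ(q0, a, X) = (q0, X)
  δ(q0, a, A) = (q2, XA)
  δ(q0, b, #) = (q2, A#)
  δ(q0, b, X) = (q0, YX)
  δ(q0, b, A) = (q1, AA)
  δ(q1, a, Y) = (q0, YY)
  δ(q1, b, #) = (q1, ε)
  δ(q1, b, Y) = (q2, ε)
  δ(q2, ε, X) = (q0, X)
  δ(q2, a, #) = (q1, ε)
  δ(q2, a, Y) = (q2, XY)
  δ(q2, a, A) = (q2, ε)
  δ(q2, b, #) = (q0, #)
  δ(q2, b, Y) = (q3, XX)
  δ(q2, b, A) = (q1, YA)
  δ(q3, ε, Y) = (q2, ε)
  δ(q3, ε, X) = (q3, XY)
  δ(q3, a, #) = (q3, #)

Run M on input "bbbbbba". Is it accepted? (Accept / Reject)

(q0, bbbbbba, #)
  read b, top #: go to q2, push A# → (q2, bbbbba, A#)
  read b, top A: go to q1, push YA → (q1, bbbba, YA#)
  read b, top Y: go to q2, push ε → (q2, bbba, A#)
  read b, top A: go to q1, push YA → (q1, bba, YA#)
  read b, top Y: go to q2, push ε → (q2, ba, A#)
  read b, top A: go to q1, push YA → (q1, a, YA#)
  read a, top Y: go to q0, push YY → (q0, ε, YYA#)
  ε-move, top Y: go to q0, push ε → (q0, ε, YA#)
  ε-move, top Y: go to q0, push ε → (q0, ε, A#)
All input consumed; stack is A#, not empty, and no further ε-move applies.

Reject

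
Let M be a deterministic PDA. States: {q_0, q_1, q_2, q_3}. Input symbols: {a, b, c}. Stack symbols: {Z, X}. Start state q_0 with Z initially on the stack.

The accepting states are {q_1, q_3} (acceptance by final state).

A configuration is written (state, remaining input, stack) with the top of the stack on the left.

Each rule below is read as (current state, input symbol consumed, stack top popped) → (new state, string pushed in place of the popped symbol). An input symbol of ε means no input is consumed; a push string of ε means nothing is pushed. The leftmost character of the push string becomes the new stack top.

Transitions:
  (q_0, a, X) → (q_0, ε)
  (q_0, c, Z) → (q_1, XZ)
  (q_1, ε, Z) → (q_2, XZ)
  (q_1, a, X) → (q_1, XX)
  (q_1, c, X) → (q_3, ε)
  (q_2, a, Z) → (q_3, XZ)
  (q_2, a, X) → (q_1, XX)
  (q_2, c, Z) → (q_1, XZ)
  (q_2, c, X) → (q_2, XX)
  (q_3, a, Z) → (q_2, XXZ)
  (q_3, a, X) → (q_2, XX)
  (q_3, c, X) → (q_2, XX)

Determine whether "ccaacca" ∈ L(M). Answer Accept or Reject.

(q_0, ccaacca, Z)
  read c, top Z: go to q_1, push XZ → (q_1, caacca, XZ)
  read c, top X: go to q_3, push ε → (q_3, aacca, Z)
  read a, top Z: go to q_2, push XXZ → (q_2, acca, XXZ)
  read a, top X: go to q_1, push XX → (q_1, cca, XXXZ)
  read c, top X: go to q_3, push ε → (q_3, ca, XXZ)
  read c, top X: go to q_2, push XX → (q_2, a, XXXZ)
  read a, top X: go to q_1, push XX → (q_1, ε, XXXXZ)
All input consumed; state q_1 ∈ F.

Accept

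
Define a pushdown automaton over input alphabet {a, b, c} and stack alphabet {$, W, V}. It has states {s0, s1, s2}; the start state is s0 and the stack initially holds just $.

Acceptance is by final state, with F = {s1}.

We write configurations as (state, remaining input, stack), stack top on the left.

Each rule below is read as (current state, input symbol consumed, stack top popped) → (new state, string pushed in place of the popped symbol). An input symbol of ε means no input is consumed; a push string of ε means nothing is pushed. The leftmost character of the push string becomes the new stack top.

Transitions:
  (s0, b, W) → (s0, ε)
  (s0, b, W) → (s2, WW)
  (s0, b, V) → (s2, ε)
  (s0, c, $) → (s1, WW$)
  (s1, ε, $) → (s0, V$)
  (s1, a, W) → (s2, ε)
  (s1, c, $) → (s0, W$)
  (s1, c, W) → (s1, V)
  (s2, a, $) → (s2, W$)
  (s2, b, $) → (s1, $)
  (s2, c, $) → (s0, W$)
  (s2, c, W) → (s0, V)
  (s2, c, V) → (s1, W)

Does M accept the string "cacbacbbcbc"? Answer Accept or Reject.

One accepting computation: (s0, cacbacbbcbc, $) ⊢ (s1, acbacbbcbc, WW$) ⊢ (s2, cbacbbcbc, W$) ⊢ (s0, bacbbcbc, V$) ⊢ (s2, acbbcbc, $) ⊢ (s2, cbbcbc, W$) ⊢ (s0, bbcbc, V$) ⊢ (s2, bcbc, $) ⊢ (s1, cbc, $) ⊢ (s0, bc, W$) ⊢ (s0, c, $) ⊢ (s1, ε, WW$)
All input consumed and state s1 ∈ F.

Accept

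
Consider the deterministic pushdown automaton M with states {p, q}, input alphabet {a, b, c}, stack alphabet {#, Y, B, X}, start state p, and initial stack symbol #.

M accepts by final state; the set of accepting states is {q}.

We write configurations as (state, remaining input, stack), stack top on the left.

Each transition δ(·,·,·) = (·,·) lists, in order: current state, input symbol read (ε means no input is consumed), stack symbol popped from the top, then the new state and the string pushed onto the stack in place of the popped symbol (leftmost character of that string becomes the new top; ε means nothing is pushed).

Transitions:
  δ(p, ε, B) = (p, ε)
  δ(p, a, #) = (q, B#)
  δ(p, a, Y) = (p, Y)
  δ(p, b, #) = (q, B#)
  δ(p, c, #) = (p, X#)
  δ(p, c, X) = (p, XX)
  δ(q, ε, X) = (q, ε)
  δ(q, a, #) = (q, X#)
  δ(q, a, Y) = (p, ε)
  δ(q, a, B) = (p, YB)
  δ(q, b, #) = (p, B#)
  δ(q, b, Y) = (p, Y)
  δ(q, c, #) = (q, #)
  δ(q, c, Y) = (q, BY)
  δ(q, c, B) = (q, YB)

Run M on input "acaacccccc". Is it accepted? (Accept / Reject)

(p, acaacccccc, #)
  read a, top #: go to q, push B# → (q, caacccccc, B#)
  read c, top B: go to q, push YB → (q, aacccccc, YB#)
  read a, top Y: go to p, push ε → (p, acccccc, B#)
  ε-move, top B: go to p, push ε → (p, acccccc, #)
  read a, top #: go to q, push B# → (q, cccccc, B#)
  read c, top B: go to q, push YB → (q, ccccc, YB#)
  read c, top Y: go to q, push BY → (q, cccc, BYB#)
  read c, top B: go to q, push YB → (q, ccc, YBYB#)
  read c, top Y: go to q, push BY → (q, cc, BYBYB#)
  read c, top B: go to q, push YB → (q, c, YBYBYB#)
  read c, top Y: go to q, push BY → (q, ε, BYBYBYB#)
All input consumed; state q ∈ F.

Accept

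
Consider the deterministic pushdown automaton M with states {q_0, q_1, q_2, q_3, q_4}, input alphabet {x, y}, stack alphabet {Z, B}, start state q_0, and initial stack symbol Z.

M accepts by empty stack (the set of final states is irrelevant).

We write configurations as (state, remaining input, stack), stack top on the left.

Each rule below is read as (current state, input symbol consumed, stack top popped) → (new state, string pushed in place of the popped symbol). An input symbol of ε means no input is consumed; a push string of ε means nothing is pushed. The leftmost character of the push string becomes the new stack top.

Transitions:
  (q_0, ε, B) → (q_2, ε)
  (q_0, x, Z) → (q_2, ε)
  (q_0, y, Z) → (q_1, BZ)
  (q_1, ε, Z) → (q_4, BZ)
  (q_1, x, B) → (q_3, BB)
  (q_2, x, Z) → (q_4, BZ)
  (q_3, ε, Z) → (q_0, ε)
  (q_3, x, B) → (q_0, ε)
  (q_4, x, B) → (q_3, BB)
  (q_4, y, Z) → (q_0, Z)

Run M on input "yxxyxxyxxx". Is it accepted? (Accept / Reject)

Reject

(q_0, yxxyxxyxxx, Z)
  read y, top Z: go to q_1, push BZ → (q_1, xxyxxyxxx, BZ)
  read x, top B: go to q_3, push BB → (q_3, xyxxyxxx, BBZ)
  read x, top B: go to q_0, push ε → (q_0, yxxyxxx, BZ)
  ε-move, top B: go to q_2, push ε → (q_2, yxxyxxx, Z)
No transition applies at (q_2, yxxyxxx, Z); input not fully consumed.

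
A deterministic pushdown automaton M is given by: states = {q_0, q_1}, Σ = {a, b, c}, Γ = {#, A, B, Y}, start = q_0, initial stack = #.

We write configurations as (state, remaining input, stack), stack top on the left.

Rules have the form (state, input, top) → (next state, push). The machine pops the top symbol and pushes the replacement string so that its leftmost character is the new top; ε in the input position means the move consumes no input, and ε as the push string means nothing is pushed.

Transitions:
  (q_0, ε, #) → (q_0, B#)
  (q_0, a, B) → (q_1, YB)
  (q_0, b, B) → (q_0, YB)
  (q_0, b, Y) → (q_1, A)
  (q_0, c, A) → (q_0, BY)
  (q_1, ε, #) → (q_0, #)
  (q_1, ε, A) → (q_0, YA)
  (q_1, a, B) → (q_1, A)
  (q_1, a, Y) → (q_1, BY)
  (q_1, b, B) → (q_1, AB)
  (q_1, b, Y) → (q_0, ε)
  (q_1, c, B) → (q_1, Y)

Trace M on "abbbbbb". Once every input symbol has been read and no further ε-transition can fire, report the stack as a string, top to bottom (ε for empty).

YAAAAB#

(q_0, abbbbbb, #)
  ε-move, top #: go to q_0, push B# → (q_0, abbbbbb, B#)
  read a, top B: go to q_1, push YB → (q_1, bbbbbb, YB#)
  read b, top Y: go to q_0, push ε → (q_0, bbbbb, B#)
  read b, top B: go to q_0, push YB → (q_0, bbbb, YB#)
  read b, top Y: go to q_1, push A → (q_1, bbb, AB#)
  ε-move, top A: go to q_0, push YA → (q_0, bbb, YAB#)
  read b, top Y: go to q_1, push A → (q_1, bb, AAB#)
  ε-move, top A: go to q_0, push YA → (q_0, bb, YAAB#)
  read b, top Y: go to q_1, push A → (q_1, b, AAAB#)
  ε-move, top A: go to q_0, push YA → (q_0, b, YAAAB#)
  read b, top Y: go to q_1, push A → (q_1, ε, AAAAB#)
  ε-move, top A: go to q_0, push YA → (q_0, ε, YAAAAB#)
All input consumed in state q_0 with stack YAAAAB#.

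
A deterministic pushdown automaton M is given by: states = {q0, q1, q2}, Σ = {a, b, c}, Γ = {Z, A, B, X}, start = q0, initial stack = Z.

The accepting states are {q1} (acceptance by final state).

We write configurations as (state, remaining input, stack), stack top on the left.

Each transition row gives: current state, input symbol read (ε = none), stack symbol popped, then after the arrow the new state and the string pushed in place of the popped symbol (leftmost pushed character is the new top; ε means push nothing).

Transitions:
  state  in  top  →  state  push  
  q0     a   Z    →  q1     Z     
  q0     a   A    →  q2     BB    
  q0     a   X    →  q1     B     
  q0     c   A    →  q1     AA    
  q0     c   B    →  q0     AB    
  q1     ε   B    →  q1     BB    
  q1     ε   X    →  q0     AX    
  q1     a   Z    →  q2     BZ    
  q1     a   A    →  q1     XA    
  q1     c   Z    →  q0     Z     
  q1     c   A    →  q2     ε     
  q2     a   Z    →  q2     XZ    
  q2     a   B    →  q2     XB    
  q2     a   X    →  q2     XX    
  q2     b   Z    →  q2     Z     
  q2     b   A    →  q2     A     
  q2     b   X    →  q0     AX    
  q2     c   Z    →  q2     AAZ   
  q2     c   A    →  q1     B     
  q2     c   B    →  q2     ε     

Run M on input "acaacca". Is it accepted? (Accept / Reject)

(q0, acaacca, Z)
  read a, top Z: go to q1, push Z → (q1, caacca, Z)
  read c, top Z: go to q0, push Z → (q0, aacca, Z)
  read a, top Z: go to q1, push Z → (q1, acca, Z)
  read a, top Z: go to q2, push BZ → (q2, cca, BZ)
  read c, top B: go to q2, push ε → (q2, ca, Z)
  read c, top Z: go to q2, push AAZ → (q2, a, AAZ)
No transition applies at (q2, a, AAZ); input not fully consumed.

Reject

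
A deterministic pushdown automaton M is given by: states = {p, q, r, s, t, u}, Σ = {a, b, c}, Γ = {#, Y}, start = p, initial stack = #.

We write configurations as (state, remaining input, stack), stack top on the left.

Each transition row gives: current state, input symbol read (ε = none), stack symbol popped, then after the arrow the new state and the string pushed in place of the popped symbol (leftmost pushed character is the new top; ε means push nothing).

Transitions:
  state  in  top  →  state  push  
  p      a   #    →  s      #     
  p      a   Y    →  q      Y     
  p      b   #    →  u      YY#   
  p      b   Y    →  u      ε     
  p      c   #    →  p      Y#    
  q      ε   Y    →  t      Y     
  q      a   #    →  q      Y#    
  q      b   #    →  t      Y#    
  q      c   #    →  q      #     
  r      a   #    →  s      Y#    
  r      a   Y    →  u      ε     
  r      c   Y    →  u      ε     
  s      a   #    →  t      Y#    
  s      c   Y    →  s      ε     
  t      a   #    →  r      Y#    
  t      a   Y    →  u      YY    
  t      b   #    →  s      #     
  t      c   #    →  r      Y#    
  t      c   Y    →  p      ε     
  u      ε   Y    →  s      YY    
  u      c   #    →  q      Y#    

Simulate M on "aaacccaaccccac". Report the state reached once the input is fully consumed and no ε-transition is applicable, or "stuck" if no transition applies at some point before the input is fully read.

stuck

(p, aaacccaaccccac, #) ⊢ (s, aacccaaccccac, #) ⊢ (t, acccaaccccac, Y#) ⊢ (u, cccaaccccac, YY#) ⊢ (s, cccaaccccac, YYY#) ⊢ (s, ccaaccccac, YY#) ⊢ (s, caaccccac, Y#) ⊢ (s, aaccccac, #) ⊢ (t, accccac, Y#) ⊢ (u, ccccac, YY#) ⊢ (s, ccccac, YYY#) ⊢ (s, cccac, YY#) ⊢ (s, ccac, Y#) ⊢ (s, cac, #)
No transition for (s, c, top #); M blocks with input cac remaining.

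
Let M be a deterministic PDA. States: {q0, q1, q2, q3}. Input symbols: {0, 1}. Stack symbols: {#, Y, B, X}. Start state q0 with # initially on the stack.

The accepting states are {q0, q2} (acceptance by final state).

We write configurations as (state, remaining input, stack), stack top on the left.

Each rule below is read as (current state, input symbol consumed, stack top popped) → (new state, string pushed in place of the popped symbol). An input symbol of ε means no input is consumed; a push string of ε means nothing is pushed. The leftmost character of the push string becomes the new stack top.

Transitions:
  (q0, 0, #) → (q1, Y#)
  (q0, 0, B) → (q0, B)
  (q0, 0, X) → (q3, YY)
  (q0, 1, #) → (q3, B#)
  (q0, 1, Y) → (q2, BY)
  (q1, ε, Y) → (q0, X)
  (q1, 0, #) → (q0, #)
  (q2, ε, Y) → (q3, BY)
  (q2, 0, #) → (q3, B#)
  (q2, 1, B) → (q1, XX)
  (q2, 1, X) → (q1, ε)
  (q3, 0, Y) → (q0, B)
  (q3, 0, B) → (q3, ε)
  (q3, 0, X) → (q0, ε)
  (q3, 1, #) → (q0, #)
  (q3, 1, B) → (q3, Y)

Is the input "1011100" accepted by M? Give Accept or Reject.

(q0, 1011100, #) ⊢ (q3, 011100, B#) ⊢ (q3, 11100, #) ⊢ (q0, 1100, #) ⊢ (q3, 100, B#) ⊢ (q3, 00, Y#) ⊢ (q0, 0, B#) ⊢ (q0, ε, B#)
All input consumed; state q0 ∈ F.

Accept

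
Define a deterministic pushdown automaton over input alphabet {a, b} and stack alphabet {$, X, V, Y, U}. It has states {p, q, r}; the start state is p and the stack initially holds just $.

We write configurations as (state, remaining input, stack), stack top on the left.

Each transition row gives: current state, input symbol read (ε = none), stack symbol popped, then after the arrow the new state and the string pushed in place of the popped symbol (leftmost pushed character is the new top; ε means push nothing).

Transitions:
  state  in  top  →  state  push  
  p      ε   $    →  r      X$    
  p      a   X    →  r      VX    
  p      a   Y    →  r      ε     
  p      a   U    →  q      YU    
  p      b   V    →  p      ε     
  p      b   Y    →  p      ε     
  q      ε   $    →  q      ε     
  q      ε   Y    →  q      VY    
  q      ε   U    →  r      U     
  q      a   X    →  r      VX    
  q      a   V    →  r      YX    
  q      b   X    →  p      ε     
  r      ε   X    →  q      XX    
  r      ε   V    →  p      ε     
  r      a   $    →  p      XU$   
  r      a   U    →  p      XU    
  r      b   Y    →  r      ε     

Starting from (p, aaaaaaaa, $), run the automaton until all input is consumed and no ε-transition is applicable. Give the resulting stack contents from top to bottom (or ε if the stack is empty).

XX$

(p, aaaaaaaa, $)
  ε-move, top $: go to r, push X$ → (r, aaaaaaaa, X$)
  ε-move, top X: go to q, push XX → (q, aaaaaaaa, XX$)
  read a, top X: go to r, push VX → (r, aaaaaaa, VXX$)
  ε-move, top V: go to p, push ε → (p, aaaaaaa, XX$)
  read a, top X: go to r, push VX → (r, aaaaaa, VXX$)
  ε-move, top V: go to p, push ε → (p, aaaaaa, XX$)
  read a, top X: go to r, push VX → (r, aaaaa, VXX$)
  ε-move, top V: go to p, push ε → (p, aaaaa, XX$)
  read a, top X: go to r, push VX → (r, aaaa, VXX$)
  ε-move, top V: go to p, push ε → (p, aaaa, XX$)
  read a, top X: go to r, push VX → (r, aaa, VXX$)
  ε-move, top V: go to p, push ε → (p, aaa, XX$)
  read a, top X: go to r, push VX → (r, aa, VXX$)
  ε-move, top V: go to p, push ε → (p, aa, XX$)
  read a, top X: go to r, push VX → (r, a, VXX$)
  ε-move, top V: go to p, push ε → (p, a, XX$)
  read a, top X: go to r, push VX → (r, ε, VXX$)
  ε-move, top V: go to p, push ε → (p, ε, XX$)
All input consumed in state p with stack XX$.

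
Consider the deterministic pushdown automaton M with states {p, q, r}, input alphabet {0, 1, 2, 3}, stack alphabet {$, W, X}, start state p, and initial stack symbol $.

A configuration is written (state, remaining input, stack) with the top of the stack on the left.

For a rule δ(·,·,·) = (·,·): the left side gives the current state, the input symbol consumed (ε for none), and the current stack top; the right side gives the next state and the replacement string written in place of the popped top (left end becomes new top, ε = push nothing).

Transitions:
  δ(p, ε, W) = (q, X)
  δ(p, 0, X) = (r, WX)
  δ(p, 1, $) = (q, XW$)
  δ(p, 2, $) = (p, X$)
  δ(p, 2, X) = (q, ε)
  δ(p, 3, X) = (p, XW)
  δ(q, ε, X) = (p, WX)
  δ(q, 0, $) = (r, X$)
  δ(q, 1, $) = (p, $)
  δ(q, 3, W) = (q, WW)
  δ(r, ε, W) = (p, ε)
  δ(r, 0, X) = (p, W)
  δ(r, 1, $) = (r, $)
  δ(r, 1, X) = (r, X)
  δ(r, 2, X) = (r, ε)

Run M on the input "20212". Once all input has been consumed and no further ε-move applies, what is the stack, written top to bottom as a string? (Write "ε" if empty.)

(p, 20212, $)
  read 2, top $: go to p, push X$ → (p, 0212, X$)
  read 0, top X: go to r, push WX → (r, 212, WX$)
  ε-move, top W: go to p, push ε → (p, 212, X$)
  read 2, top X: go to q, push ε → (q, 12, $)
  read 1, top $: go to p, push $ → (p, 2, $)
  read 2, top $: go to p, push X$ → (p, ε, X$)
All input consumed in state p with stack X$.

X$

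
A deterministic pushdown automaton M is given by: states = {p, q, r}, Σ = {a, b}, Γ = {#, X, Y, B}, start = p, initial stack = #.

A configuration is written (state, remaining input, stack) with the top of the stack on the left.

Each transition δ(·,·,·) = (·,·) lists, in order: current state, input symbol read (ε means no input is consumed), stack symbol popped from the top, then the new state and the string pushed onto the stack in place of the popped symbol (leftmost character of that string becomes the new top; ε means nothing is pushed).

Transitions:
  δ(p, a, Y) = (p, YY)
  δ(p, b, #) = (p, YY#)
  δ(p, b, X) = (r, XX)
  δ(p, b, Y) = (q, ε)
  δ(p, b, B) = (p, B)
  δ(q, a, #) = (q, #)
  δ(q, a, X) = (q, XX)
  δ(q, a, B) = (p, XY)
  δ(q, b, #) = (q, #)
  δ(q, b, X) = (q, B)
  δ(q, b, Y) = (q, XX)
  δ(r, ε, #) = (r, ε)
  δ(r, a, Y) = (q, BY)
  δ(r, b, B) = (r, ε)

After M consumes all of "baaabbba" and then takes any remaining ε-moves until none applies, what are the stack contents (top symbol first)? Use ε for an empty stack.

(p, baaabbba, #)
  read b, top #: go to p, push YY# → (p, aaabbba, YY#)
  read a, top Y: go to p, push YY → (p, aabbba, YYY#)
  read a, top Y: go to p, push YY → (p, abbba, YYYY#)
  read a, top Y: go to p, push YY → (p, bbba, YYYYY#)
  read b, top Y: go to q, push ε → (q, bba, YYYY#)
  read b, top Y: go to q, push XX → (q, ba, XXYYY#)
  read b, top X: go to q, push B → (q, a, BXYYY#)
  read a, top B: go to p, push XY → (p, ε, XYXYYY#)
All input consumed in state p with stack XYXYYY#.

XYXYYY#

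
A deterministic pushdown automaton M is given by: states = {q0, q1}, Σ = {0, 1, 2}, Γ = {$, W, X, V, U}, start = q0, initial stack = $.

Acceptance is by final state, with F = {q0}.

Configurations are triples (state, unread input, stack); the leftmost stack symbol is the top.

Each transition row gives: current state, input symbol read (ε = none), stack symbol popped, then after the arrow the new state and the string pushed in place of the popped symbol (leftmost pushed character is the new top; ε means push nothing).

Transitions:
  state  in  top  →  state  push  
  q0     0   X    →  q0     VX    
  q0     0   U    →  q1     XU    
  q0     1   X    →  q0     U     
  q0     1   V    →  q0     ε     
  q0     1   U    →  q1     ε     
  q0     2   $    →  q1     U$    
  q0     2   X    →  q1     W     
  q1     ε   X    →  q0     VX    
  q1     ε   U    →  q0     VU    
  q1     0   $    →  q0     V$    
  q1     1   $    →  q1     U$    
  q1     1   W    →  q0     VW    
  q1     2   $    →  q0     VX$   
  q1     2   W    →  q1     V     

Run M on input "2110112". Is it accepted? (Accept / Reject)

Reject

(q0, 2110112, $)
  read 2, top $: go to q1, push U$ → (q1, 110112, U$)
  ε-move, top U: go to q0, push VU → (q0, 110112, VU$)
  read 1, top V: go to q0, push ε → (q0, 10112, U$)
  read 1, top U: go to q1, push ε → (q1, 0112, $)
  read 0, top $: go to q0, push V$ → (q0, 112, V$)
  read 1, top V: go to q0, push ε → (q0, 12, $)
No transition applies at (q0, 12, $); input not fully consumed.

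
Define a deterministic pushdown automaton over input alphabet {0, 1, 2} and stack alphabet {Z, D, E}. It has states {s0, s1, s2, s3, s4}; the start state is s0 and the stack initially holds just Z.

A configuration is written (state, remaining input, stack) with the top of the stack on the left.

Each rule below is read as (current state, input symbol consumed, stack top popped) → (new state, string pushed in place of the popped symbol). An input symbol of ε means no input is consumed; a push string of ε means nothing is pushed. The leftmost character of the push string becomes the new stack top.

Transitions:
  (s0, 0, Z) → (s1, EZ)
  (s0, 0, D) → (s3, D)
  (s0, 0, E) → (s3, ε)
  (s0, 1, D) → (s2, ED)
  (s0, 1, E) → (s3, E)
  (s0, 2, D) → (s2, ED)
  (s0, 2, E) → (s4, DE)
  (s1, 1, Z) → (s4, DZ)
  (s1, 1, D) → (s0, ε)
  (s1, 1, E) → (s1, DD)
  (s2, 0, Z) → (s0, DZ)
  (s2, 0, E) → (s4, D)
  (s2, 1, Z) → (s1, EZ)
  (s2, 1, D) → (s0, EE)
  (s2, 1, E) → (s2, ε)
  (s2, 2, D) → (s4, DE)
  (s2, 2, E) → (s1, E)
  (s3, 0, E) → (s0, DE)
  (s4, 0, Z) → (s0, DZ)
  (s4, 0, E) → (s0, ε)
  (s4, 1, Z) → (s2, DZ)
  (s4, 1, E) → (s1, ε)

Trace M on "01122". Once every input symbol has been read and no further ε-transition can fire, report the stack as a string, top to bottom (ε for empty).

(s0, 01122, Z) ⊢ (s1, 1122, EZ) ⊢ (s1, 122, DDZ) ⊢ (s0, 22, DZ) ⊢ (s2, 2, EDZ) ⊢ (s1, ε, EDZ)
All input consumed in state s1 with stack EDZ.

EDZ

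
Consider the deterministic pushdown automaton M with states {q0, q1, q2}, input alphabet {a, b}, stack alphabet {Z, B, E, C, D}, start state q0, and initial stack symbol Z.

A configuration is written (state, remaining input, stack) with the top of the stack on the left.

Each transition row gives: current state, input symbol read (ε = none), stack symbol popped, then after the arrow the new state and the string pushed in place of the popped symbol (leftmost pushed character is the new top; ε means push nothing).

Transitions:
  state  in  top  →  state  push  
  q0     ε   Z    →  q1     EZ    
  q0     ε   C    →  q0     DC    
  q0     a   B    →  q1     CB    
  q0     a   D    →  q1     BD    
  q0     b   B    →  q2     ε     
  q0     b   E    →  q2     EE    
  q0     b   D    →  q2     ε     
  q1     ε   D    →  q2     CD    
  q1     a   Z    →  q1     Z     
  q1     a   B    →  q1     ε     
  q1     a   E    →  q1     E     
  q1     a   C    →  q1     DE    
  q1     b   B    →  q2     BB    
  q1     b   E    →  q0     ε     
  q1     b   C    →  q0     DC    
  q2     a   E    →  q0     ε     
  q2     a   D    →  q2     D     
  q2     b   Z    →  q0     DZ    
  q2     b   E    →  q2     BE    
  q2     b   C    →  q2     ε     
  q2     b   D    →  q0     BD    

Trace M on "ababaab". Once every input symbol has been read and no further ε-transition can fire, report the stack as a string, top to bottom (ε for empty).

(q0, ababaab, Z) ⊢ (q1, ababaab, EZ) ⊢ (q1, babaab, EZ) ⊢ (q0, abaab, Z) ⊢ (q1, abaab, EZ) ⊢ (q1, baab, EZ) ⊢ (q0, aab, Z) ⊢ (q1, aab, EZ) ⊢ (q1, ab, EZ) ⊢ (q1, b, EZ) ⊢ (q0, ε, Z) ⊢ (q1, ε, EZ)
All input consumed in state q1 with stack EZ.

EZ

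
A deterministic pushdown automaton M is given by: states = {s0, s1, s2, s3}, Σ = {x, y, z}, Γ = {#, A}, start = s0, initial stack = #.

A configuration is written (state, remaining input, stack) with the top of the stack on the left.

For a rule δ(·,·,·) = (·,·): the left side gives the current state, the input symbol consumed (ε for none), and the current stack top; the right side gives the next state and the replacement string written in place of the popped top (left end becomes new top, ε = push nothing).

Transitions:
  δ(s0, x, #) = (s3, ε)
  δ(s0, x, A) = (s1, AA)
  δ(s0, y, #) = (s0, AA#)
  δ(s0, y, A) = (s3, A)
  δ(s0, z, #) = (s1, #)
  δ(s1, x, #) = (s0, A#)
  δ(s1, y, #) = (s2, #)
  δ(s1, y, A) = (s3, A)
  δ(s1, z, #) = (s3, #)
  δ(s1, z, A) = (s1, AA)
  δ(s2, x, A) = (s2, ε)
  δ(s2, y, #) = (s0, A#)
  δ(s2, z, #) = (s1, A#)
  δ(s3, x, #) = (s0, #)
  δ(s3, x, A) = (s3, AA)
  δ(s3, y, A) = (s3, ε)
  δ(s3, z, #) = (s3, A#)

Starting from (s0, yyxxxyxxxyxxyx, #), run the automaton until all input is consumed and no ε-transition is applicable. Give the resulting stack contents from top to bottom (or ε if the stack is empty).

AAAAAAAA#

(s0, yyxxxyxxxyxxyx, #)
  read y, top #: go to s0, push AA# → (s0, yxxxyxxxyxxyx, AA#)
  read y, top A: go to s3, push A → (s3, xxxyxxxyxxyx, AA#)
  read x, top A: go to s3, push AA → (s3, xxyxxxyxxyx, AAA#)
  read x, top A: go to s3, push AA → (s3, xyxxxyxxyx, AAAA#)
  read x, top A: go to s3, push AA → (s3, yxxxyxxyx, AAAAA#)
  read y, top A: go to s3, push ε → (s3, xxxyxxyx, AAAA#)
  read x, top A: go to s3, push AA → (s3, xxyxxyx, AAAAA#)
  read x, top A: go to s3, push AA → (s3, xyxxyx, AAAAAA#)
  read x, top A: go to s3, push AA → (s3, yxxyx, AAAAAAA#)
  read y, top A: go to s3, push ε → (s3, xxyx, AAAAAA#)
  read x, top A: go to s3, push AA → (s3, xyx, AAAAAAA#)
  read x, top A: go to s3, push AA → (s3, yx, AAAAAAAA#)
  read y, top A: go to s3, push ε → (s3, x, AAAAAAA#)
  read x, top A: go to s3, push AA → (s3, ε, AAAAAAAA#)
All input consumed in state s3 with stack AAAAAAAA#.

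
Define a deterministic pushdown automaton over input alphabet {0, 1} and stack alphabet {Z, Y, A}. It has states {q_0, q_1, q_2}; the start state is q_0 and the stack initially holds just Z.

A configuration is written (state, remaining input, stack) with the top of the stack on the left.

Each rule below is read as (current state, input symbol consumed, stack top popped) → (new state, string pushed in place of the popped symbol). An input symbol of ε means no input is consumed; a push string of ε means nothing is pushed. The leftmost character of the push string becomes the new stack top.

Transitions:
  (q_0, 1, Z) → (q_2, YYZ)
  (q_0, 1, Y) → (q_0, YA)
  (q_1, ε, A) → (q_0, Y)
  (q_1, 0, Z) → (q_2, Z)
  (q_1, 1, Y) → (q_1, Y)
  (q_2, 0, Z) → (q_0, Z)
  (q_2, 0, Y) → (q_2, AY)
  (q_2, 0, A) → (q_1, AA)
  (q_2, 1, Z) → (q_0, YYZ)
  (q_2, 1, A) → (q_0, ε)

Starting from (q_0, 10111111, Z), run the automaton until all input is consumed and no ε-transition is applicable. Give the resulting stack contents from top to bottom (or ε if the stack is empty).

(q_0, 10111111, Z)
  read 1, top Z: go to q_2, push YYZ → (q_2, 0111111, YYZ)
  read 0, top Y: go to q_2, push AY → (q_2, 111111, AYYZ)
  read 1, top A: go to q_0, push ε → (q_0, 11111, YYZ)
  read 1, top Y: go to q_0, push YA → (q_0, 1111, YAYZ)
  read 1, top Y: go to q_0, push YA → (q_0, 111, YAAYZ)
  read 1, top Y: go to q_0, push YA → (q_0, 11, YAAAYZ)
  read 1, top Y: go to q_0, push YA → (q_0, 1, YAAAAYZ)
  read 1, top Y: go to q_0, push YA → (q_0, ε, YAAAAAYZ)
All input consumed in state q_0 with stack YAAAAAYZ.

YAAAAAYZ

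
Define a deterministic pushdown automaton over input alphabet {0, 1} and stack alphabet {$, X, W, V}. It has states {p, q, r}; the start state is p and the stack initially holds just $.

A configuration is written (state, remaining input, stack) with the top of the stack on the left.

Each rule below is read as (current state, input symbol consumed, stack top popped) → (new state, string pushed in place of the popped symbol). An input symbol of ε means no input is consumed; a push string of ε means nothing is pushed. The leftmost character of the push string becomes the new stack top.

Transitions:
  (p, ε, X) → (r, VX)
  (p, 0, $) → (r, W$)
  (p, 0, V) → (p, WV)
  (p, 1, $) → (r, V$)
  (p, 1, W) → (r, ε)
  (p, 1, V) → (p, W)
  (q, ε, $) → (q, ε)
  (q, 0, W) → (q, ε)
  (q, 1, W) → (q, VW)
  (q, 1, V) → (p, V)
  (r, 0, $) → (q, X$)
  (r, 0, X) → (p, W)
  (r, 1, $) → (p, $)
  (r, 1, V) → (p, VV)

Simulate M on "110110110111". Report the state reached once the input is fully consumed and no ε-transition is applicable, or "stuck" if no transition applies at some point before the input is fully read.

p

(p, 110110110111, $)
  read 1, top $: go to r, push V$ → (r, 10110110111, V$)
  read 1, top V: go to p, push VV → (p, 0110110111, VV$)
  read 0, top V: go to p, push WV → (p, 110110111, WVV$)
  read 1, top W: go to r, push ε → (r, 10110111, VV$)
  read 1, top V: go to p, push VV → (p, 0110111, VVV$)
  read 0, top V: go to p, push WV → (p, 110111, WVVV$)
  read 1, top W: go to r, push ε → (r, 10111, VVV$)
  read 1, top V: go to p, push VV → (p, 0111, VVVV$)
  read 0, top V: go to p, push WV → (p, 111, WVVVV$)
  read 1, top W: go to r, push ε → (r, 11, VVVV$)
  read 1, top V: go to p, push VV → (p, 1, VVVVV$)
  read 1, top V: go to p, push W → (p, ε, WVVVV$)
All input consumed; M is in state p.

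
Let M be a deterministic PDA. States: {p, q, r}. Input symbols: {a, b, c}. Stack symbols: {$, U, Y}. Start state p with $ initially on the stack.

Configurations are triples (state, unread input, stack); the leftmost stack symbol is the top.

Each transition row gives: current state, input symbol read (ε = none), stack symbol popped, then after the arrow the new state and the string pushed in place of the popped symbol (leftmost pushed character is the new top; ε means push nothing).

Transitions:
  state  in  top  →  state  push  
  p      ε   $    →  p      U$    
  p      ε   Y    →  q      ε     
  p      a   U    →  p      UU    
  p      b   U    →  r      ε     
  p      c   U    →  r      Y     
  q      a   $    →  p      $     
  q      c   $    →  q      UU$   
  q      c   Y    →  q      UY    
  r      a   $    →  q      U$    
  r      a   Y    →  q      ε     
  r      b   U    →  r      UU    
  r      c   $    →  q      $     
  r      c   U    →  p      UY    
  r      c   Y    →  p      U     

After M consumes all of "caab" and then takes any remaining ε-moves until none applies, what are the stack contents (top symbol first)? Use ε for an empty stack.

(p, caab, $)
  ε-move, top $: go to p, push U$ → (p, caab, U$)
  read c, top U: go to r, push Y → (r, aab, Y$)
  read a, top Y: go to q, push ε → (q, ab, $)
  read a, top $: go to p, push $ → (p, b, $)
  ε-move, top $: go to p, push U$ → (p, b, U$)
  read b, top U: go to r, push ε → (r, ε, $)
All input consumed in state r with stack $.

$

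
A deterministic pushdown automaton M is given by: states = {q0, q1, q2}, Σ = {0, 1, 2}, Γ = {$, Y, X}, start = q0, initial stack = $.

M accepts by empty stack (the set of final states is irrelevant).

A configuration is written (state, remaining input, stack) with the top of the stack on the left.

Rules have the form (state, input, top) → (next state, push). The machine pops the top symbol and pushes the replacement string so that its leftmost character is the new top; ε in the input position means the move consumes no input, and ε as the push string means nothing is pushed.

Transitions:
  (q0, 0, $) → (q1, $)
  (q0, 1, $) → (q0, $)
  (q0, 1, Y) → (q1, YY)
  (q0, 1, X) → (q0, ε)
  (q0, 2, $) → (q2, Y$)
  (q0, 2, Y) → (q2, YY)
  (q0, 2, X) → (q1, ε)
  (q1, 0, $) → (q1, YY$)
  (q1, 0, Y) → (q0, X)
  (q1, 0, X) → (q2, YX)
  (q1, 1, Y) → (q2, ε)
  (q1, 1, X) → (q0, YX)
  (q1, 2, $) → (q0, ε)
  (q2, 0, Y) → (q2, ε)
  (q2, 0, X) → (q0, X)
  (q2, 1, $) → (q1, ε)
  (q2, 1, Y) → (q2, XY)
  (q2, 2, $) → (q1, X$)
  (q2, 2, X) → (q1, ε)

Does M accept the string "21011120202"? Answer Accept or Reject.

Reject

(q0, 21011120202, $)
  read 2, top $: go to q2, push Y$ → (q2, 1011120202, Y$)
  read 1, top Y: go to q2, push XY → (q2, 011120202, XY$)
  read 0, top X: go to q0, push X → (q0, 11120202, XY$)
  read 1, top X: go to q0, push ε → (q0, 1120202, Y$)
  read 1, top Y: go to q1, push YY → (q1, 120202, YY$)
  read 1, top Y: go to q2, push ε → (q2, 20202, Y$)
No transition applies at (q2, 20202, Y$); input not fully consumed.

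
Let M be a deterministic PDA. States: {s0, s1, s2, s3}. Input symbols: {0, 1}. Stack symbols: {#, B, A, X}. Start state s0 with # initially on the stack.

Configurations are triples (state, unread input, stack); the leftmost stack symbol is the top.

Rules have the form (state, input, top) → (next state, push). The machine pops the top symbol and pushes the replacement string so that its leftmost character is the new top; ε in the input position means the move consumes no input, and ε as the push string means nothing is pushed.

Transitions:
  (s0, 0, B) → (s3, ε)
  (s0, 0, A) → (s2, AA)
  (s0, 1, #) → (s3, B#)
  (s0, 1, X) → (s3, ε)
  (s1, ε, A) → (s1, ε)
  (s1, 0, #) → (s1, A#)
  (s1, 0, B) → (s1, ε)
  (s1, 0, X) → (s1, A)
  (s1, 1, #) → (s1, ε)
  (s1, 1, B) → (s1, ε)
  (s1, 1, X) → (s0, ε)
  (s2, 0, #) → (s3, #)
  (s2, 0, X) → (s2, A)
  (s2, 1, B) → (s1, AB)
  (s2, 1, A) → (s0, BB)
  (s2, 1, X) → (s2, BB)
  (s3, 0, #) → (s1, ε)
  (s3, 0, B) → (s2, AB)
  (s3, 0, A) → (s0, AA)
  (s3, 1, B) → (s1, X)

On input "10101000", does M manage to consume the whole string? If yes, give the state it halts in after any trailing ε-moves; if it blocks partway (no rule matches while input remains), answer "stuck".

(s0, 10101000, #)
  read 1, top #: go to s3, push B# → (s3, 0101000, B#)
  read 0, top B: go to s2, push AB → (s2, 101000, AB#)
  read 1, top A: go to s0, push BB → (s0, 01000, BBB#)
  read 0, top B: go to s3, push ε → (s3, 1000, BB#)
  read 1, top B: go to s1, push X → (s1, 000, XB#)
  read 0, top X: go to s1, push A → (s1, 00, AB#)
  ε-move, top A: go to s1, push ε → (s1, 00, B#)
  read 0, top B: go to s1, push ε → (s1, 0, #)
  read 0, top #: go to s1, push A# → (s1, ε, A#)
  ε-move, top A: go to s1, push ε → (s1, ε, #)
All input consumed; M is in state s1.

s1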